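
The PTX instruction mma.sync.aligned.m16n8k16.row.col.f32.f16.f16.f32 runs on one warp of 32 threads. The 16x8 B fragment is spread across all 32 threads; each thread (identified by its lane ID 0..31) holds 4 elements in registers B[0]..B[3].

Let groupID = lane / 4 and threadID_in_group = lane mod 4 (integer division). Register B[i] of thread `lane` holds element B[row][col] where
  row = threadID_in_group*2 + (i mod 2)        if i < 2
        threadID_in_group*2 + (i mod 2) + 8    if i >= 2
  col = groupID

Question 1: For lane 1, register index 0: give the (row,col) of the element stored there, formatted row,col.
2,0

lane 1: g=0 (1/4), t=1 (1%4)
i=0: r=1*2+0+0=2, c=g=0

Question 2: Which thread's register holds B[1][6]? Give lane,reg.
c=6⇒gr=6  r=1⇒Rb=0,th=0,odd=1
L=6*4+0=24  i=0*2+1=1

24,1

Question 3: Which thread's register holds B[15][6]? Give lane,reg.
c:6=>grp=6  r:15=>rB=1,tig=3,lo=1
L=6*4+3=27  i=1*2+1=3

27,3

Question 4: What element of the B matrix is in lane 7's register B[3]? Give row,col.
lane 7⇒7/4=1, 7 mod 4=3
i=3  r:2·3+1+8⇒15  c:1

15,1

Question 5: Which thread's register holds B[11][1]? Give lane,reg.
5,3

c=1→G=1  r=11→rhi=1,T=1,p=1
L=1*4+1=5  i=1*2+1=3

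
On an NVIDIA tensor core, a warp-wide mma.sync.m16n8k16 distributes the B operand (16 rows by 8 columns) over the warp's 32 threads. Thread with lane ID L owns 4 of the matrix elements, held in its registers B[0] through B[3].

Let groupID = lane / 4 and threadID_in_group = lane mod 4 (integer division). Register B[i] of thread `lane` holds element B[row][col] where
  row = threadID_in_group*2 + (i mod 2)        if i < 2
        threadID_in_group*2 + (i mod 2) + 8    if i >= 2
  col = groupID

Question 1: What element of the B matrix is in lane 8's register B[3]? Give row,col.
9,2

lane 8⇒8/4=2, 8 mod 4=0
i=3  r:2·0+1+8⇒9  c:2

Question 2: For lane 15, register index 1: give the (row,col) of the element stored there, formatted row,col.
7,3

L=15→G=15>>2=3, T=15&3=3
[1]→row 3·2+1+0=7  col G=3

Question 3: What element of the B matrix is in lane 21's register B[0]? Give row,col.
2,5

L=21→G=21>>2=5, T=21&3=1
[0]→row 1·2+0+0=2  col G=5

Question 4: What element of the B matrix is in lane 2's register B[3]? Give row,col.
13,0

lane 2: gid=0 (2/4), tid=2 (2%4)
i=3: r=2*2+1+8=13, c=gid=0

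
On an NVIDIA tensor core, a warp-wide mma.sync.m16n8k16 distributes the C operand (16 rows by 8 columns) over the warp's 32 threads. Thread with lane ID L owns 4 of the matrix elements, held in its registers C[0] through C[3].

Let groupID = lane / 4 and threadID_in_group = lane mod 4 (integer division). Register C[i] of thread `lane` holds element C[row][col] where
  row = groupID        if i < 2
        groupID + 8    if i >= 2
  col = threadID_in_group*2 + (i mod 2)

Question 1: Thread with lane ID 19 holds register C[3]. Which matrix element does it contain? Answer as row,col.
19: gid=4,tid=3
[3] (4+8,3*2+1) = (12,7)

12,7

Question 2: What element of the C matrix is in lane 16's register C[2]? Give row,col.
lane 16->16/4=4, 16 mod 4=0
i=2  r:4+8->12  c:2·0+0->0

12,0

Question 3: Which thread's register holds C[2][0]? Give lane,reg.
r=2⇒gr=2,Rb=0  c=0⇒th=0,odd=0
L=2*4+0=8  i=0*2+0=0

8,0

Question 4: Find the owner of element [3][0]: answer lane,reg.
r:3=>grp=3,rB=0  c:0=>tig=0,lo=0
L=3*4+0=12  i=0*2+0=0

12,0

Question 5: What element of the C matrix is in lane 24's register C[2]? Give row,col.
lane 24⇒24/4=6, 24 mod 4=0
i=2  r:6+8⇒14  c:2·0+0⇒0

14,0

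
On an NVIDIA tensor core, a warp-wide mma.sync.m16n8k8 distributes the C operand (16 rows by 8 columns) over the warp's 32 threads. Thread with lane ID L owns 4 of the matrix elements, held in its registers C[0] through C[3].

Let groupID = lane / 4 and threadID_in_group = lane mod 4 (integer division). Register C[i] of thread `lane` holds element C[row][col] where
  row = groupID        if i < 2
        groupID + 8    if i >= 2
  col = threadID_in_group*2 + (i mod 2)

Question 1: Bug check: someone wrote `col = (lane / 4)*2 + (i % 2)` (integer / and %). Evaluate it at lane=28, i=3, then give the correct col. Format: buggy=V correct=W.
`(lane / 4)*2 + (i % 2)`[28,3]=>15
lane 28: grp=7 (28/4), tig=0 (28%4)
i=3: r=7+8=15, c=0*2+1=1
col: 15 vs 1

buggy=15 correct=1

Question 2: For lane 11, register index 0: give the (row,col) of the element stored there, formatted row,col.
lane 11=>11/4=2, 11 mod 4=3
i=0  r:2+0=>2  c:2·3+0=>6

2,6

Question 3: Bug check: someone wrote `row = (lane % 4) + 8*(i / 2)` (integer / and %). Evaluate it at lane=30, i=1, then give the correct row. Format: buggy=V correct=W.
buggy=2 correct=7

`(lane % 4) + 8*(i / 2)`[30,1]->2
lane 30->30/4=7, 30 mod 4=2
i=1  r:7+0->7  c:2·2+1->5
row: 2 vs 7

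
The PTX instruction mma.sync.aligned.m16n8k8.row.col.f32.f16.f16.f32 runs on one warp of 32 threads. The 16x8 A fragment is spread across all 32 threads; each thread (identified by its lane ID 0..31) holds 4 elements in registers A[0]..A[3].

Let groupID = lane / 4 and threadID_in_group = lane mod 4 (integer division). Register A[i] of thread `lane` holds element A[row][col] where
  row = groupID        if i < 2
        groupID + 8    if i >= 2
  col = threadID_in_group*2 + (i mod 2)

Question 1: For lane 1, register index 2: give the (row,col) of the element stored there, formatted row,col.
8,2

lane 1: grp=0 (1/4), tig=1 (1%4)
i=2: r=0+8=8, c=1*2+0=2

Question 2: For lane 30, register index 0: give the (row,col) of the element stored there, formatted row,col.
7,4

30: gid=7,tid=2
[0] (7+0,2*2+0) = (7,4)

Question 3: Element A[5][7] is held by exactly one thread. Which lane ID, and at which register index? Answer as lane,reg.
r=5->g=5,rb=0  c=7->t=3,b0=1
L=5*4+3=23  i=0*2+1=1

23,1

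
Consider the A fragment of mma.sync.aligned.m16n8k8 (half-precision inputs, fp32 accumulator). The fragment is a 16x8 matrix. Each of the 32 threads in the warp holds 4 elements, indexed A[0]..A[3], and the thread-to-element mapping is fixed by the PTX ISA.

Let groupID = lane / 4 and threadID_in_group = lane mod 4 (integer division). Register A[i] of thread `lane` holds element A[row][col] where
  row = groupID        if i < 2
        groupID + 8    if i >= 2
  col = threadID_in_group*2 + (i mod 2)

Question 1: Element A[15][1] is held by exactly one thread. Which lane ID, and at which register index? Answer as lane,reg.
r: 15->gid=7,r8=1  c: 1->tid=0,i&1=1
L=7*4+0=28  i=1*2+1=3

28,3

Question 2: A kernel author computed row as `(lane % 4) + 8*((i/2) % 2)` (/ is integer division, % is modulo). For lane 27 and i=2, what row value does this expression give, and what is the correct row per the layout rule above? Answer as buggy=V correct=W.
buggy=11 correct=14

`(lane % 4) + 8*((i/2) % 2)`[27,2]⇒11
27: gr=6,th=3
[2] (6+8,3*2+0) = (14,6)
row: 11 vs 14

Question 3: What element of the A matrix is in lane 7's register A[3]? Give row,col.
lane 7->7/4=1, 7 mod 4=3
i=3  r:1+8->9  c:2·3+1->7

9,7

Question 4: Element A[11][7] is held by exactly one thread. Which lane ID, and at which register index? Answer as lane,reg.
15,3

r=11->g=3,rb=1  c=7->t=3,b0=1
L=3*4+3=15  i=1*2+1=3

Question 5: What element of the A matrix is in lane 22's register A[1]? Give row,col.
lane 22: g=5 (22/4), t=2 (22%4)
i=1: r=5+0=5, c=2*2+1=5

5,5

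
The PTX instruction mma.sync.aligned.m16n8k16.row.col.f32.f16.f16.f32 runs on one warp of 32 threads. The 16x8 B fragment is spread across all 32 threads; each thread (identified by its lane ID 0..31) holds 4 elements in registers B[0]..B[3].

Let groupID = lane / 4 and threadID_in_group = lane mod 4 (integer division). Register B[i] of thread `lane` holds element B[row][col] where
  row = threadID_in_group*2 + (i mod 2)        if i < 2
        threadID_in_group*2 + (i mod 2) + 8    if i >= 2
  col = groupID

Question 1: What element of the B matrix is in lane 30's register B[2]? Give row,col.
12,7

L=30->gid=30>>2=7, tid=30&3=2
[2]->row 2·2+0+8=12  col gid=7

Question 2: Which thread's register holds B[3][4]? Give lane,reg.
c: 4->gid=4  r: 3->r8=0,tid=1,i&1=1
L=4*4+1=17  i=0*2+1=1

17,1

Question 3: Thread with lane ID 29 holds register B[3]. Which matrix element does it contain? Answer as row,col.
11,7

L=29→G=29>>2=7, T=29&3=1
[3]→row 1·2+1+8=11  col G=7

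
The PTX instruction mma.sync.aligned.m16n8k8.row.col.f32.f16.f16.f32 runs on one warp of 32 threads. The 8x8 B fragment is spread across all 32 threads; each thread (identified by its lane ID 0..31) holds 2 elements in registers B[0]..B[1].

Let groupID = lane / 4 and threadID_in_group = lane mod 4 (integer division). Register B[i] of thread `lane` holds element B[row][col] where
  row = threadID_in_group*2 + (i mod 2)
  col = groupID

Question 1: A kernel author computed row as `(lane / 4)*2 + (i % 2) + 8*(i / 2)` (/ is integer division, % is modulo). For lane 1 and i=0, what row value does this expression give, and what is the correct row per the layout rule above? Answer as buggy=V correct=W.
`(lane / 4)*2 + (i % 2) + 8*(i / 2)`[1,0]->0
lane 1->1/4=0, 1 mod 4=1
i=0  r:2·1+0->2  c:0
row: 0 vs 2

buggy=0 correct=2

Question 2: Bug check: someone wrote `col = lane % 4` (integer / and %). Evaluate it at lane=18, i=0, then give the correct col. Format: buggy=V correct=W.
`lane % 4`[18,0]=>2
lane 18: grp=4 (18/4), tig=2 (18%4)
i=0: r=2*2+0=4, c=grp=4
col: 2 vs 4

buggy=2 correct=4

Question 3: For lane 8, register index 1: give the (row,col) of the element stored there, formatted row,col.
1,2

L=8=>grp=8>>2=2, tig=8&3=0
[1]=>row 0·2+1=1  col grp=2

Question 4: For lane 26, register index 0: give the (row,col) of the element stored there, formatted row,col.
4,6

lane 26: gid=6 (26/4), tid=2 (26%4)
i=0: r=2*2+0=4, c=gid=6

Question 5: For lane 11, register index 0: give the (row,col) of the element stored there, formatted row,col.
L=11->g=11>>2=2, t=11&3=3
[0]->row 3·2+0=6  col g=2

6,2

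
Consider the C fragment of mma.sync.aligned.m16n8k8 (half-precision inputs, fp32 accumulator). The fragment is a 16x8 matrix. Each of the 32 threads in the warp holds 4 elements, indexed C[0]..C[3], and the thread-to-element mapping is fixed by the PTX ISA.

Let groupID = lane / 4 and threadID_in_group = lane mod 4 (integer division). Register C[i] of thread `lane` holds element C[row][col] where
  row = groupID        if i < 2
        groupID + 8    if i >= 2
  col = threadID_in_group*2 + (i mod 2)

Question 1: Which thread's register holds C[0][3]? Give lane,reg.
1,1

r=0->g=0,rb=0  c=3->t=1,b0=1
L=0*4+1=1  i=0*2+1=1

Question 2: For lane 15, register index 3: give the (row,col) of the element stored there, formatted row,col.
lane 15→15/4=3, 15 mod 4=3
i=3  r:3+8→11  c:2·3+1→7

11,7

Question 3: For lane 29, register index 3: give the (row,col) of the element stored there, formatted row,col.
15,3

L=29=>grp=29>>2=7, tig=29&3=1
[3]=>row 7+8=15  col 1·2+1=3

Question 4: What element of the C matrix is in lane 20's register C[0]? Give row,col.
20: gr=5,th=0
[0] (5+0,0*2+0) = (5,0)

5,0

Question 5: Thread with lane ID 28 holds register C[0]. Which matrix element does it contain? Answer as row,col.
lane 28->28/4=7, 28 mod 4=0
i=0  r:7+0->7  c:2·0+0->0

7,0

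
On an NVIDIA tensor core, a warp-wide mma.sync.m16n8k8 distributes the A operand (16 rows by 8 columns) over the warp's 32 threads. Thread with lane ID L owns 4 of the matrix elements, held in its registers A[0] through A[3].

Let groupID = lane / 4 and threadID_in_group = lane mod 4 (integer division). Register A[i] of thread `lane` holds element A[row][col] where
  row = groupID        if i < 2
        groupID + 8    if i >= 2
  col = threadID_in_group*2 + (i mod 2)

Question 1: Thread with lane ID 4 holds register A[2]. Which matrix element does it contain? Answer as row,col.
9,0

lane 4⇒4/4=1, 4 mod 4=0
i=2  r:1+8⇒9  c:2·0+0⇒0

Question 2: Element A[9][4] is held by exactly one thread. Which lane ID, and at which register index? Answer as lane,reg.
6,2

r=9->g=1,rb=1  c=4->t=2,b0=0
L=1*4+2=6  i=1*2+0=2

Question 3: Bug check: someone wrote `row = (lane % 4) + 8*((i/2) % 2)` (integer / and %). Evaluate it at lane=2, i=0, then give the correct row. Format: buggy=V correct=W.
buggy=2 correct=0

`(lane % 4) + 8*((i/2) % 2)`[2,0]->2
lane 2: gid=0 (2/4), tid=2 (2%4)
i=0: r=0+0=0, c=2*2+0=4
row: 2 vs 0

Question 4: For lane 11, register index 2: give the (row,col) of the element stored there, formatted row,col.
L=11->gid=11>>2=2, tid=11&3=3
[2]->row 2+8=10  col 3·2+0=6

10,6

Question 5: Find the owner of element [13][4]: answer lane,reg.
r=13→G=5,rhi=1  c=4→T=2,p=0
L=5*4+2=22  i=1*2+0=2

22,2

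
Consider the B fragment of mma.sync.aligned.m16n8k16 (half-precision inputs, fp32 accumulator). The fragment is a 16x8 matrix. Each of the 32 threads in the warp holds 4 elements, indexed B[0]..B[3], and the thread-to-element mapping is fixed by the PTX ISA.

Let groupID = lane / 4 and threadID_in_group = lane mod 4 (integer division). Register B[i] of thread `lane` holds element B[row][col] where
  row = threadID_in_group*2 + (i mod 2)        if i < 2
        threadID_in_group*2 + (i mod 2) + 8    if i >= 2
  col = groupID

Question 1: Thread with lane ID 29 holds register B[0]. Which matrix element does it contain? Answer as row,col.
2,7

lane 29->29/4=7, 29 mod 4=1
i=0  r:2·1+0+0->2  c:7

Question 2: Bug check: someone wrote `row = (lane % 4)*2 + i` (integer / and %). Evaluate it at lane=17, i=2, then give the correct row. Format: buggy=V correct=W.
`(lane % 4)*2 + i`[17,2]=>4
lane 17=>17/4=4, 17 mod 4=1
i=2  r:2·1+0+8=>10  c:4
row: 4 vs 10

buggy=4 correct=10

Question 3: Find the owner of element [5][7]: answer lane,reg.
c=7->g=7  r=5->rb=0,t=2,b0=1
L=7*4+2=30  i=0*2+1=1

30,1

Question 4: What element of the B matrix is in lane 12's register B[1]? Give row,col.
lane 12->12/4=3, 12 mod 4=0
i=1  r:2·0+1+0->1  c:3

1,3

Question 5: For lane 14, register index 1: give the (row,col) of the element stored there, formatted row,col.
lane 14: G=3 (14/4), T=2 (14%4)
i=1: r=2*2+1+0=5, c=G=3

5,3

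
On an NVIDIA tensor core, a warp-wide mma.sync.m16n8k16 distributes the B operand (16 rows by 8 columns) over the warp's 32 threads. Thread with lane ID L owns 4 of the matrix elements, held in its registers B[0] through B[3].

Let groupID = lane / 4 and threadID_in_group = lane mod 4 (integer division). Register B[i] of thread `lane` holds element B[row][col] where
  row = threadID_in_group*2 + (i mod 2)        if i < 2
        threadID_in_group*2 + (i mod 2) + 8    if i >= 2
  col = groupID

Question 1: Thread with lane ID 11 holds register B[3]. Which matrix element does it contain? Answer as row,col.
15,2

lane 11: gr=2 (11/4), th=3 (11%4)
i=3: r=3*2+1+8=15, c=gr=2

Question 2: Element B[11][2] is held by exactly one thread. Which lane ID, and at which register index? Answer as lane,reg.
9,3

c=2→G=2  r=11→rhi=1,T=1,p=1
L=2*4+1=9  i=1*2+1=3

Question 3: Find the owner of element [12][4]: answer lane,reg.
18,2

c=4→G=4  r=12→rhi=1,T=2,p=0
L=4*4+2=18  i=1*2+0=2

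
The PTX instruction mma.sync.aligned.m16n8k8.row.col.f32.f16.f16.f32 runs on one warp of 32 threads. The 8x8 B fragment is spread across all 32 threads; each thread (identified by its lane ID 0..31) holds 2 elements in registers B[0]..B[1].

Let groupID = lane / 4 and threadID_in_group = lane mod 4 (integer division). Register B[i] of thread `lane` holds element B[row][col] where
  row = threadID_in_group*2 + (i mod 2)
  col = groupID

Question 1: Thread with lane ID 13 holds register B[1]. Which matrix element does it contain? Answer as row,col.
3,3

lane 13→13/4=3, 13 mod 4=1
i=1  r:2·1+1→3  c:3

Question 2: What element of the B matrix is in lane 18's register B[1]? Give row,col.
5,4

lane 18→18/4=4, 18 mod 4=2
i=1  r:2·2+1→5  c:4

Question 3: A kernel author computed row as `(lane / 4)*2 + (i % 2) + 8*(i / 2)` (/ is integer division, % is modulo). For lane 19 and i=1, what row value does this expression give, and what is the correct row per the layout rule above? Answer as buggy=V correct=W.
buggy=9 correct=7

`(lane / 4)*2 + (i % 2) + 8*(i / 2)`[19,1]→9
lane 19: G=4 (19/4), T=3 (19%4)
i=1: r=3*2+1=7, c=G=4
row: 9 vs 7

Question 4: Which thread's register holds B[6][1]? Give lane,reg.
7,0

c=1→G=1  r=6→T=3,p=0
L=1*4+3=7  i=0=0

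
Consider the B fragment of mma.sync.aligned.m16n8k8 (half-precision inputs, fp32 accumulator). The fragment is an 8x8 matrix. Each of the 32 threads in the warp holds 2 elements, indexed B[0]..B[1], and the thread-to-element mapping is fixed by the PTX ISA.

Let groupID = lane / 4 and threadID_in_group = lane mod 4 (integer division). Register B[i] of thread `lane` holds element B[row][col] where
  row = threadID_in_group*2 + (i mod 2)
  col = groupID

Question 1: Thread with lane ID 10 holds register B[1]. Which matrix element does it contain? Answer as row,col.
lane 10: grp=2 (10/4), tig=2 (10%4)
i=1: r=2*2+1=5, c=grp=2

5,2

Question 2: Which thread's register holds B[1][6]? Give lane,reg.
24,1

c=6→G=6  r=1→T=0,p=1
L=6*4+0=24  i=1=1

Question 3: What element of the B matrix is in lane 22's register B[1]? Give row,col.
L=22=>grp=22>>2=5, tig=22&3=2
[1]=>row 2·2+1=5  col grp=5

5,5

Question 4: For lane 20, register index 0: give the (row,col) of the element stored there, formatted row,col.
20: g=5,t=0
[0] (0*2+0,5) = (0,5)

0,5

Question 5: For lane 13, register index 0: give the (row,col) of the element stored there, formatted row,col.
lane 13=>13/4=3, 13 mod 4=1
i=0  r:2·1+0=>2  c:3

2,3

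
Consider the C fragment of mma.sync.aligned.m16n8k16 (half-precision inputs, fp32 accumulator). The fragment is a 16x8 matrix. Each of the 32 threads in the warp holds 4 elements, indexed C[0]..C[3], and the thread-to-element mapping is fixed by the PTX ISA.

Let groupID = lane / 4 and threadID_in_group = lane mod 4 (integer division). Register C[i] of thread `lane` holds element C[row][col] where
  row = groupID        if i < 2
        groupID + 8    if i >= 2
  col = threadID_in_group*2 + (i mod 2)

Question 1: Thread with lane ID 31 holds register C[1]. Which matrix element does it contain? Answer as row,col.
lane 31: G=7 (31/4), T=3 (31%4)
i=1: r=7+0=7, c=3*2+1=7

7,7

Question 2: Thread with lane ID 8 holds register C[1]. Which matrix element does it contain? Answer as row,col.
2,1

8: gid=2,tid=0
[1] (2+0,0*2+1) = (2,1)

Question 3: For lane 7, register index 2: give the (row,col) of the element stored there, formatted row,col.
lane 7: g=1 (7/4), t=3 (7%4)
i=2: r=1+8=9, c=3*2+0=6

9,6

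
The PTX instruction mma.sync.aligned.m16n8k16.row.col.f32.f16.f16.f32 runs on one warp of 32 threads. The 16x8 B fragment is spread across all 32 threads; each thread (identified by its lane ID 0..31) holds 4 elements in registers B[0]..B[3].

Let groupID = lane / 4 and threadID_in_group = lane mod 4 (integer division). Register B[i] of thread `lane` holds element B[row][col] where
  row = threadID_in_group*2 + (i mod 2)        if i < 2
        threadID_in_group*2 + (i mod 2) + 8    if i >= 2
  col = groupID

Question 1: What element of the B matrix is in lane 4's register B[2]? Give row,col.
lane 4⇒4/4=1, 4 mod 4=0
i=2  r:2·0+0+8⇒8  c:1

8,1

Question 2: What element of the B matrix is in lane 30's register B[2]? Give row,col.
12,7

lane 30⇒30/4=7, 30 mod 4=2
i=2  r:2·2+0+8⇒12  c:7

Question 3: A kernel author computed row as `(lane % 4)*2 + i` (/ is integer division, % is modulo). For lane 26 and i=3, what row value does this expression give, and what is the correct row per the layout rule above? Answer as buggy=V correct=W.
`(lane % 4)*2 + i`[26,3]->7
26: g=6,t=2
[3] (2*2+1+8,6) = (13,6)
row: 7 vs 13

buggy=7 correct=13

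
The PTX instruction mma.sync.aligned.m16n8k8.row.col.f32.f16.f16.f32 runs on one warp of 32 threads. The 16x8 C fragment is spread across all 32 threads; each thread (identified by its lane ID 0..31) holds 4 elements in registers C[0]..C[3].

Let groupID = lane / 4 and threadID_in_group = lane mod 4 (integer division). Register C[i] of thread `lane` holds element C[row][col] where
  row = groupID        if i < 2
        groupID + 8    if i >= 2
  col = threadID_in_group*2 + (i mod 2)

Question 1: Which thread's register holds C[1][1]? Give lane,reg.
r:1=>grp=1,rB=0  c:1=>tig=0,lo=1
L=1*4+0=4  i=0*2+1=1

4,1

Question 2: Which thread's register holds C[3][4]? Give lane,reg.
14,0

r=3->g=3,rb=0  c=4->t=2,b0=0
L=3*4+2=14  i=0*2+0=0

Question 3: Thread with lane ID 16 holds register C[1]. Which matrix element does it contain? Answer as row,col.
4,1

16: grp=4,tig=0
[1] (4+0,0*2+1) = (4,1)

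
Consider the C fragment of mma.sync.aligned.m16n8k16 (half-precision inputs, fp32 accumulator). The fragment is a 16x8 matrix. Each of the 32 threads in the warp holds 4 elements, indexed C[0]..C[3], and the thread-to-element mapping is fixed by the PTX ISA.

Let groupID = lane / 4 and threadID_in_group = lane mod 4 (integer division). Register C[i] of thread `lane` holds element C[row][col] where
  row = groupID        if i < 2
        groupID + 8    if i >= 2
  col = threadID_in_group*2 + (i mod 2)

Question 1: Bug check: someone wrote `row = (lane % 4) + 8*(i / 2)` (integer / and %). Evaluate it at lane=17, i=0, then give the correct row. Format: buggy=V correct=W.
`(lane % 4) + 8*(i / 2)`[17,0]=>1
lane 17: grp=4 (17/4), tig=1 (17%4)
i=0: r=4+0=4, c=1*2+0=2
row: 1 vs 4

buggy=1 correct=4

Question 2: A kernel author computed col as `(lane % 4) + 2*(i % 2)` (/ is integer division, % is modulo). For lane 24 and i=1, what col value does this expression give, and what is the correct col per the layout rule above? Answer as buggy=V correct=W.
`(lane % 4) + 2*(i % 2)`[24,1]->2
lane 24: g=6 (24/4), t=0 (24%4)
i=1: r=6+0=6, c=0*2+1=1
col: 2 vs 1

buggy=2 correct=1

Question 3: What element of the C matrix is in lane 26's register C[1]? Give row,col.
26: g=6,t=2
[1] (6+0,2*2+1) = (6,5)

6,5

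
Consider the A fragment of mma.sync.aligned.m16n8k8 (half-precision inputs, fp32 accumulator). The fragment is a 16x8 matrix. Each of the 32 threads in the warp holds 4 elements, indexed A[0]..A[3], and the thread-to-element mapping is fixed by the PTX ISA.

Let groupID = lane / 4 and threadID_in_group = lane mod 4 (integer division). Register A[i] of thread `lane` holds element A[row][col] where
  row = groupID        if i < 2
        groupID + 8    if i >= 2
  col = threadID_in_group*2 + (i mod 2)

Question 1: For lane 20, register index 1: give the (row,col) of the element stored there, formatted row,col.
20: grp=5,tig=0
[1] (5+0,0*2+1) = (5,1)

5,1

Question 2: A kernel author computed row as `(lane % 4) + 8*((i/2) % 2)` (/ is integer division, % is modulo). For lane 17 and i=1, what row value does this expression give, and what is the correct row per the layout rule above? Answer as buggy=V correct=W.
`(lane % 4) + 8*((i/2) % 2)`[17,1]->1
lane 17->17/4=4, 17 mod 4=1
i=1  r:4+0->4  c:2·1+1->3
row: 1 vs 4

buggy=1 correct=4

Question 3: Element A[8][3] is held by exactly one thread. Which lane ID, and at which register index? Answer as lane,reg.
1,3

r=8->g=0,rb=1  c=3->t=1,b0=1
L=0*4+1=1  i=1*2+1=3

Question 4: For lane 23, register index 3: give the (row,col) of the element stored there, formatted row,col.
13,7

lane 23: grp=5 (23/4), tig=3 (23%4)
i=3: r=5+8=13, c=3*2+1=7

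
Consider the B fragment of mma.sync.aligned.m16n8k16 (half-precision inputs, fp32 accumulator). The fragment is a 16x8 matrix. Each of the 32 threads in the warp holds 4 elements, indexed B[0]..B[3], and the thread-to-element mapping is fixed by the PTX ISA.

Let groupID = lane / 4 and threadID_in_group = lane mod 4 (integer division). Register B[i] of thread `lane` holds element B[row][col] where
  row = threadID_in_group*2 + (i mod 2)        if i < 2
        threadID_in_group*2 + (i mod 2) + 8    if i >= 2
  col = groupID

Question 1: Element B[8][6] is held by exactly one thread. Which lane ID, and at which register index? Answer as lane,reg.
24,2

c=6->g=6  r=8->rb=1,t=0,b0=0
L=6*4+0=24  i=1*2+0=2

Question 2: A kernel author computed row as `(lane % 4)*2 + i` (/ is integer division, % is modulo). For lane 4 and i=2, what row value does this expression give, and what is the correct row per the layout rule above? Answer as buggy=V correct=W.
`(lane % 4)*2 + i`[4,2]->2
lane 4: g=1 (4/4), t=0 (4%4)
i=2: r=0*2+0+8=8, c=g=1
row: 2 vs 8

buggy=2 correct=8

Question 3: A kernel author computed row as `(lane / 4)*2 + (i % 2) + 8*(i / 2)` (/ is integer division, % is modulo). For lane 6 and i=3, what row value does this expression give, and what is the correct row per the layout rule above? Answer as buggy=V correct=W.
`(lane / 4)*2 + (i % 2) + 8*(i / 2)`[6,3]->11
6: g=1,t=2
[3] (2*2+1+8,1) = (13,1)
row: 11 vs 13

buggy=11 correct=13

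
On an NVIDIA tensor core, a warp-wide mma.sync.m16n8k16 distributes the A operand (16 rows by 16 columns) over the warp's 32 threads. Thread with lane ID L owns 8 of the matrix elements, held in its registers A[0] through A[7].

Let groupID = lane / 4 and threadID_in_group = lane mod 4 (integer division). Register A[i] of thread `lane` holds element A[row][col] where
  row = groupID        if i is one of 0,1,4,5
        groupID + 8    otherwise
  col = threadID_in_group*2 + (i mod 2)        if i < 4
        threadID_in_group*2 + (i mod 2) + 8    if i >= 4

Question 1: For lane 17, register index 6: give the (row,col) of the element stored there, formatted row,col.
12,10

17: g=4,t=1
[6] (4+8,1*2+0+8) = (12,10)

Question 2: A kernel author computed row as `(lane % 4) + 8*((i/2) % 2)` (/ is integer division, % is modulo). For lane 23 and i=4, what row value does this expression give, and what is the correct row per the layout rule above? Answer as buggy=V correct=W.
buggy=3 correct=5

`(lane % 4) + 8*((i/2) % 2)`[23,4]->3
lane 23->23/4=5, 23 mod 4=3
i=4  r:5+0->5  c:2·3+0+8->14
row: 3 vs 5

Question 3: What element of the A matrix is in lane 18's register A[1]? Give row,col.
18: grp=4,tig=2
[1] (4+0,2*2+1+0) = (4,5)

4,5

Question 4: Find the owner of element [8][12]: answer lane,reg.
2,6

r:8=>grp=0,rB=1  c:12=>cB=1,tig=2,lo=0
L=0*4+2=2  i=1*4+1*2+0=6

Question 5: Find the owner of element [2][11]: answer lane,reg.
9,5

r=2→G=2,rhi=0  c=11→chi=1,T=1,p=1
L=2*4+1=9  i=1*4+0*2+1=5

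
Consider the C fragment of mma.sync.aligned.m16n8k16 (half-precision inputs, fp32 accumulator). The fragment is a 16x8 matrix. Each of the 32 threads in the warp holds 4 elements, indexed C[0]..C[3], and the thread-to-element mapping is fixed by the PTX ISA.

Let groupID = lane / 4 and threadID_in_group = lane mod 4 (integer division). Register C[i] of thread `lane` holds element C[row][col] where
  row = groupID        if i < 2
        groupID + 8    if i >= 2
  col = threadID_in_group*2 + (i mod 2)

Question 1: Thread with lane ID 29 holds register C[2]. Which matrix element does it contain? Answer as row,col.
lane 29: G=7 (29/4), T=1 (29%4)
i=2: r=7+8=15, c=1*2+0=2

15,2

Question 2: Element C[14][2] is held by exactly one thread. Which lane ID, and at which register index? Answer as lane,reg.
r: 14->gid=6,r8=1  c: 2->tid=1,i&1=0
L=6*4+1=25  i=1*2+0=2

25,2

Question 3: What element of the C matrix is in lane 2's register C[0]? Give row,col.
L=2->gid=2>>2=0, tid=2&3=2
[0]->row 0+0=0  col 2·2+0=4

0,4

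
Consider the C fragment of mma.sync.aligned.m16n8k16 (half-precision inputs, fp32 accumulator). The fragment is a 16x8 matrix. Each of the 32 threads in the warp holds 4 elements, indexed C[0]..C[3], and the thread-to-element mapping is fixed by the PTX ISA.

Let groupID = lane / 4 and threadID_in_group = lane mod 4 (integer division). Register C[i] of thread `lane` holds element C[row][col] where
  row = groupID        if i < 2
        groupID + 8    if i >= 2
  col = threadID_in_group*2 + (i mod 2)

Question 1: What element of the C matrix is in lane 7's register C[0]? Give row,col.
1,6

7: gid=1,tid=3
[0] (1+0,3*2+0) = (1,6)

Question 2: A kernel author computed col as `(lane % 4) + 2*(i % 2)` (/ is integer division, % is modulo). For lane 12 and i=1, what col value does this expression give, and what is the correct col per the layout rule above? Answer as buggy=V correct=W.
`(lane % 4) + 2*(i % 2)`[12,1]->2
lane 12->12/4=3, 12 mod 4=0
i=1  r:3+0->3  c:2·0+1->1
col: 2 vs 1

buggy=2 correct=1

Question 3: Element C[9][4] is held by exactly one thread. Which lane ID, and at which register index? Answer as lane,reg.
r=9->g=1,rb=1  c=4->t=2,b0=0
L=1*4+2=6  i=1*2+0=2

6,2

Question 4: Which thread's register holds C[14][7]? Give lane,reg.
27,3

r: 14->gid=6,r8=1  c: 7->tid=3,i&1=1
L=6*4+3=27  i=1*2+1=3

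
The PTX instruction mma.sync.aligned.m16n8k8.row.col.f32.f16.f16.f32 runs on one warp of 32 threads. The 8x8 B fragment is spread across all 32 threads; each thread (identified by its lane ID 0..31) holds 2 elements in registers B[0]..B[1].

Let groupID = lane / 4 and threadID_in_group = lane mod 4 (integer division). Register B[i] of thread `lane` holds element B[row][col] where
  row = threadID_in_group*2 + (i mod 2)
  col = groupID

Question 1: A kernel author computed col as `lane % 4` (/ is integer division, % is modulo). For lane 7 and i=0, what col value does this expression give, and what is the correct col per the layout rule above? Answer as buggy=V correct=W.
buggy=3 correct=1

`lane % 4`[7,0]⇒3
lane 7⇒7/4=1, 7 mod 4=3
i=0  r:2·3+0⇒6  c:1
col: 3 vs 1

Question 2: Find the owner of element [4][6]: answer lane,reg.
26,0

c=6→G=6  r=4→T=2,p=0
L=6*4+2=26  i=0=0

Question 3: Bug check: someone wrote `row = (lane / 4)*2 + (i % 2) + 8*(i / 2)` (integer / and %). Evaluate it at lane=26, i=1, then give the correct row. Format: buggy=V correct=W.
buggy=13 correct=5

`(lane / 4)*2 + (i % 2) + 8*(i / 2)`[26,1]=>13
lane 26=>26/4=6, 26 mod 4=2
i=1  r:2·2+1=>5  c:6
row: 13 vs 5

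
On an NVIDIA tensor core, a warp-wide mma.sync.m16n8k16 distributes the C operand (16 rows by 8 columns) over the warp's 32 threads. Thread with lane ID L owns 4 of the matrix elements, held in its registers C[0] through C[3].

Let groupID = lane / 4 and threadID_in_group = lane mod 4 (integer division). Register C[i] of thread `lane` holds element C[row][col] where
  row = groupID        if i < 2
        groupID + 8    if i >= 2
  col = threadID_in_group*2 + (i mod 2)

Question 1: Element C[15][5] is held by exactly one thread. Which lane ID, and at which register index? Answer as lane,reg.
30,3

r=15⇒gr=7,Rb=1  c=5⇒th=2,odd=1
L=7*4+2=30  i=1*2+1=3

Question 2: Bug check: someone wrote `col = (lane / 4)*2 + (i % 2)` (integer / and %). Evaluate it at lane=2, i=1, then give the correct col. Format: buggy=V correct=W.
`(lane / 4)*2 + (i % 2)`[2,1]⇒1
L=2⇒gr=2>>2=0, th=2&3=2
[1]⇒row 0+0=0  col 2·2+1=5
col: 1 vs 5

buggy=1 correct=5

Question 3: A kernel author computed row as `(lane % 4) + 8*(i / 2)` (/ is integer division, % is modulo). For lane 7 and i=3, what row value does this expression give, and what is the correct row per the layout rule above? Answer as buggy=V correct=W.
buggy=11 correct=9

`(lane % 4) + 8*(i / 2)`[7,3]→11
7: G=1,T=3
[3] (1+8,3*2+1) = (9,7)
row: 11 vs 9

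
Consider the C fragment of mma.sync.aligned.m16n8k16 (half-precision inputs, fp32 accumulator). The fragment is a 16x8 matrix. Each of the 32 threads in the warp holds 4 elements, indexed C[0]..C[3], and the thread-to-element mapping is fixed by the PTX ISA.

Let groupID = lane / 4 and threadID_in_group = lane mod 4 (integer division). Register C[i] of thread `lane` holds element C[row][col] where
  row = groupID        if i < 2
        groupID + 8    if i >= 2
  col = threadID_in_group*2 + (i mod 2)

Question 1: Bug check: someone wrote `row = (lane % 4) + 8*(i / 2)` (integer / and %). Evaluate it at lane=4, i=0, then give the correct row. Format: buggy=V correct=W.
buggy=0 correct=1

`(lane % 4) + 8*(i / 2)`[4,0]=>0
lane 4: grp=1 (4/4), tig=0 (4%4)
i=0: r=1+0=1, c=0*2+0=0
row: 0 vs 1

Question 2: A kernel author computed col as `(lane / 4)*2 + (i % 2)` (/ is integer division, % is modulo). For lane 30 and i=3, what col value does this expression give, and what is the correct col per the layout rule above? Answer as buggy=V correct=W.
buggy=15 correct=5

`(lane / 4)*2 + (i % 2)`[30,3]->15
30: g=7,t=2
[3] (7+8,2*2+1) = (15,5)
col: 15 vs 5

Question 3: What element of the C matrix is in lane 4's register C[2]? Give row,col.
9,0

lane 4→4/4=1, 4 mod 4=0
i=2  r:1+8→9  c:2·0+0→0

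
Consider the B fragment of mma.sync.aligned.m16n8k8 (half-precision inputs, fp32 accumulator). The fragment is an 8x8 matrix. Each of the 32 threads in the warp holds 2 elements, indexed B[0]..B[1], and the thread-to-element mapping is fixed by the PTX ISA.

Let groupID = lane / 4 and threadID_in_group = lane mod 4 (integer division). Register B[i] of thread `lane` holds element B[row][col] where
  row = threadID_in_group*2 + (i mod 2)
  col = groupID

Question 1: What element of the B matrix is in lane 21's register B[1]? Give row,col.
L=21=>grp=21>>2=5, tig=21&3=1
[1]=>row 1·2+1=3  col grp=5

3,5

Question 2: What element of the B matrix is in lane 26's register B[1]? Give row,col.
5,6

lane 26: g=6 (26/4), t=2 (26%4)
i=1: r=2*2+1=5, c=g=6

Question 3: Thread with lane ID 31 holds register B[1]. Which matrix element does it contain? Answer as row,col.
L=31->gid=31>>2=7, tid=31&3=3
[1]->row 3·2+1=7  col gid=7

7,7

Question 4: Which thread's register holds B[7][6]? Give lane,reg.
27,1

c:6=>grp=6  r:7=>tig=3,lo=1
L=6*4+3=27  i=1=1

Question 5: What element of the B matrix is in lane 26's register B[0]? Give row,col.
4,6

lane 26→26/4=6, 26 mod 4=2
i=0  r:2·2+0→4  c:6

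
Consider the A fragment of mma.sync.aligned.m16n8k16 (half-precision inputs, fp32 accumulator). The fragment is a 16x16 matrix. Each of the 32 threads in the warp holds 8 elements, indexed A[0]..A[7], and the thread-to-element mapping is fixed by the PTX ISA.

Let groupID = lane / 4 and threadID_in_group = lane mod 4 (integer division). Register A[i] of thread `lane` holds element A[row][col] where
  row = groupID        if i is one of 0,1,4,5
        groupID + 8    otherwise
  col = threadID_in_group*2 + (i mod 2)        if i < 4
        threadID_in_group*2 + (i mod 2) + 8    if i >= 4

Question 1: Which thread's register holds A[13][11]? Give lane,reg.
r=13⇒gr=5,Rb=1  c=11⇒Cb=1,th=1,odd=1
L=5*4+1=21  i=1*4+1*2+1=7

21,7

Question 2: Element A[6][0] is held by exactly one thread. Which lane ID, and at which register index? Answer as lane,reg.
24,0

r=6⇒gr=6,Rb=0  c=0⇒Cb=0,th=0,odd=0
L=6*4+0=24  i=0*4+0*2+0=0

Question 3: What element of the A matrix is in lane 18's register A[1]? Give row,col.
4,5

lane 18: grp=4 (18/4), tig=2 (18%4)
i=1: r=4+0=4, c=2*2+1+0=5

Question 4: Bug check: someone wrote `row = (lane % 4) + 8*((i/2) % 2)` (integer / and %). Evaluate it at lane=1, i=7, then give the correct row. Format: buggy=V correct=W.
`(lane % 4) + 8*((i/2) % 2)`[1,7]->9
lane 1: gid=0 (1/4), tid=1 (1%4)
i=7: r=0+8=8, c=1*2+1+8=11
row: 9 vs 8

buggy=9 correct=8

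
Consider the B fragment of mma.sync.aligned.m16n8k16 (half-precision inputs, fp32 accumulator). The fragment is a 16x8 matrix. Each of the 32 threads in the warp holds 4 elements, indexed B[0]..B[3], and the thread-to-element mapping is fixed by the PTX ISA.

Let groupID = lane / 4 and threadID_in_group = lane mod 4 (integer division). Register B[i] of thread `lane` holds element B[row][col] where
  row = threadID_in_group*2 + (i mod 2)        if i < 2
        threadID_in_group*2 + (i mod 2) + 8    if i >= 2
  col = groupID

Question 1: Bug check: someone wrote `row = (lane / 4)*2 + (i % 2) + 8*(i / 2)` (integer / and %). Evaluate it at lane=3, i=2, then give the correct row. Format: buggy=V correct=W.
buggy=8 correct=14

`(lane / 4)*2 + (i % 2) + 8*(i / 2)`[3,2]⇒8
lane 3⇒3/4=0, 3 mod 4=3
i=2  r:2·3+0+8⇒14  c:0
row: 8 vs 14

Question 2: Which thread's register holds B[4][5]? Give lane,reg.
22,0

c:5=>grp=5  r:4=>rB=0,tig=2,lo=0
L=5*4+2=22  i=0*2+0=0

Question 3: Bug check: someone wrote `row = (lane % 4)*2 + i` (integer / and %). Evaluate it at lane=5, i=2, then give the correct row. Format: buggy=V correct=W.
buggy=4 correct=10

`(lane % 4)*2 + i`[5,2]->4
lane 5->5/4=1, 5 mod 4=1
i=2  r:2·1+0+8->10  c:1
row: 4 vs 10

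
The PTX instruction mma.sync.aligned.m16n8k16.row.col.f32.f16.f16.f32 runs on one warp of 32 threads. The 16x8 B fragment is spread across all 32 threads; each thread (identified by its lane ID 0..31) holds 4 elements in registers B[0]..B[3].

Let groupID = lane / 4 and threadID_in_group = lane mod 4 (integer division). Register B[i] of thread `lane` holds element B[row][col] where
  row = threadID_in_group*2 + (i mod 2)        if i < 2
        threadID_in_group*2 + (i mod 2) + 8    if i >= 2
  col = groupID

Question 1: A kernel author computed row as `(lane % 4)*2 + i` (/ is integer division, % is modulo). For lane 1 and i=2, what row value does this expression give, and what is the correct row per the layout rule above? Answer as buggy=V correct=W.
buggy=4 correct=10

`(lane % 4)*2 + i`[1,2]=>4
lane 1: grp=0 (1/4), tig=1 (1%4)
i=2: r=1*2+0+8=10, c=grp=0
row: 4 vs 10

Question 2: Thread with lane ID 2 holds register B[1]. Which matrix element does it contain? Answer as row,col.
lane 2->2/4=0, 2 mod 4=2
i=1  r:2·2+1+0->5  c:0

5,0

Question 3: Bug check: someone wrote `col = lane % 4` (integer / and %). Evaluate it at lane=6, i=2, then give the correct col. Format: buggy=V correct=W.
`lane % 4`[6,2]→2
lane 6: G=1 (6/4), T=2 (6%4)
i=2: r=2*2+0+8=12, c=G=1
col: 2 vs 1

buggy=2 correct=1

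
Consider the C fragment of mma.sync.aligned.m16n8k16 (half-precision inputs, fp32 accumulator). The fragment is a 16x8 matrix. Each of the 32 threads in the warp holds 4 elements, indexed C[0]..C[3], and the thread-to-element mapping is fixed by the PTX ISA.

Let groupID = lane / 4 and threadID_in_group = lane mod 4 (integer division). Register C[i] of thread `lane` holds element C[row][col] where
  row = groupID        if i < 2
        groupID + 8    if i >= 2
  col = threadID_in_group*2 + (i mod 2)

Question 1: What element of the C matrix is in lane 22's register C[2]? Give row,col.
L=22->gid=22>>2=5, tid=22&3=2
[2]->row 5+8=13  col 2·2+0=4

13,4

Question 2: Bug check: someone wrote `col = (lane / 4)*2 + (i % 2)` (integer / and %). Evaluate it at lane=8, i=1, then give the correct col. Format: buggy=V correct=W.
`(lane / 4)*2 + (i % 2)`[8,1]→5
L=8→G=8>>2=2, T=8&3=0
[1]→row 2+0=2  col 0·2+1=1
col: 5 vs 1

buggy=5 correct=1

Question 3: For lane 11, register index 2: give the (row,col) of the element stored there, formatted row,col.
11: g=2,t=3
[2] (2+8,3*2+0) = (10,6)

10,6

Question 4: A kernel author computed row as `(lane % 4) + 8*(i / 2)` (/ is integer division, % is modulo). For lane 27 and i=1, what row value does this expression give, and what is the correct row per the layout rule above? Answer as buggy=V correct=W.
buggy=3 correct=6

`(lane % 4) + 8*(i / 2)`[27,1]→3
27: G=6,T=3
[1] (6+0,3*2+1) = (6,7)
row: 3 vs 6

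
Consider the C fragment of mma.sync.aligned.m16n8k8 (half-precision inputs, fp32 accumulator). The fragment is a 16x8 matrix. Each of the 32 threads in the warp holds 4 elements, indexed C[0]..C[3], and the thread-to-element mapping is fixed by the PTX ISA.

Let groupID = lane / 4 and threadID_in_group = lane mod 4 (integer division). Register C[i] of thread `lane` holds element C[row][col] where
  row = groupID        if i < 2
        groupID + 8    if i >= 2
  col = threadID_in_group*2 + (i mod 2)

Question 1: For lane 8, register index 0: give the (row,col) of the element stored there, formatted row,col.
lane 8->8/4=2, 8 mod 4=0
i=0  r:2+0->2  c:2·0+0->0

2,0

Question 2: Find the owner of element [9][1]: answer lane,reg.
r: 9->gid=1,r8=1  c: 1->tid=0,i&1=1
L=1*4+0=4  i=1*2+1=3

4,3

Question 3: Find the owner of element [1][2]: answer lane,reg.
5,0

r:1=>grp=1,rB=0  c:2=>tig=1,lo=0
L=1*4+1=5  i=0*2+0=0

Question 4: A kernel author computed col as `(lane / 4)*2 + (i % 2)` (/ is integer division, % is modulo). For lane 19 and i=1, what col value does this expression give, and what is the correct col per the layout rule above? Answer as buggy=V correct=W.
buggy=9 correct=7

`(lane / 4)*2 + (i % 2)`[19,1]=>9
19: grp=4,tig=3
[1] (4+0,3*2+1) = (4,7)
col: 9 vs 7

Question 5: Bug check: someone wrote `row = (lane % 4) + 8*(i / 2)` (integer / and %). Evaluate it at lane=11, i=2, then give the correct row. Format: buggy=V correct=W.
`(lane % 4) + 8*(i / 2)`[11,2]⇒11
L=11⇒gr=11>>2=2, th=11&3=3
[2]⇒row 2+8=10  col 3·2+0=6
row: 11 vs 10

buggy=11 correct=10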